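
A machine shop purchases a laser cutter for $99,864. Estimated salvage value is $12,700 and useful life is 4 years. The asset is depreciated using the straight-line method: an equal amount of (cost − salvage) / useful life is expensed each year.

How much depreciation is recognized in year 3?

Depreciable base = $99,864 − $12,700 = $87,164.
Annual expense = $87,164 / 4 = $21,791.

$21,791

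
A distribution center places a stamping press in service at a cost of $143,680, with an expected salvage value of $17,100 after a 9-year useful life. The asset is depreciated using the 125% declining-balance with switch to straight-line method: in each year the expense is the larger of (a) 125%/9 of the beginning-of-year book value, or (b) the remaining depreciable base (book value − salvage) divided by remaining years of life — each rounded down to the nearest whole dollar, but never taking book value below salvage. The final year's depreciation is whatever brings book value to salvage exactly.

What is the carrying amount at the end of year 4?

Depreciable base = $143,680 − $17,100 = $126,580.
Year 1: DB = ⌊$143,680 × 125%/9⌋ = $19,955; SL = ⌊$126,580/9⌋ = $14,064 → take DB $19,955. Book value $123,725.
Year 2: DB = ⌊$123,725 × 125%/9⌋ = $17,184; SL = ⌊$106,625/8⌋ = $13,328 → take DB $17,184. Book value $106,541.
Year 3: DB = ⌊$106,541 × 125%/9⌋ = $14,797; SL = ⌊$89,441/7⌋ = $12,777 → take DB $14,797. Book value $91,744.
Year 4: DB = ⌊$91,744 × 125%/9⌋ = $12,742; SL = ⌊$74,644/6⌋ = $12,440 → take DB $12,742. Book value $79,002.

$79,002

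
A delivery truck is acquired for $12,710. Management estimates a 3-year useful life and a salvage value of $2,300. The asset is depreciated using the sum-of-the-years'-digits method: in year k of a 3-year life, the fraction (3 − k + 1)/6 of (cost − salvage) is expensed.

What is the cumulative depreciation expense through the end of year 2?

Depreciable base = $12,710 − $2,300 = $10,410.
Sum of the years' digits = 3+2+1 = 6.
Year 1: $10,410 × 3/6 = $5,205. Book value $7,505.
Year 2: $10,410 × 2/6 = $3,470. Book value $4,035.
Accumulated through year 2 = $12,710 − $4,035 = $8,675.

$8,675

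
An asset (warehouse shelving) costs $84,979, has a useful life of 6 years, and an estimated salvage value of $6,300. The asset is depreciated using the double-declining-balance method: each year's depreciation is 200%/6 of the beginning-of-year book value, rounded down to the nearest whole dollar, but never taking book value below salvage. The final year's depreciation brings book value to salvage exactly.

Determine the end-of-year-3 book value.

$25,180

Depreciable base = $84,979 − $6,300 = $78,679.
Year 1: ⌊$84,979 × 200%/6⌋ = $28,326. Book value $56,653.
Year 2: ⌊$56,653 × 200%/6⌋ = $18,884. Book value $37,769.
Year 3: ⌊$37,769 × 200%/6⌋ = $12,589. Book value $25,180.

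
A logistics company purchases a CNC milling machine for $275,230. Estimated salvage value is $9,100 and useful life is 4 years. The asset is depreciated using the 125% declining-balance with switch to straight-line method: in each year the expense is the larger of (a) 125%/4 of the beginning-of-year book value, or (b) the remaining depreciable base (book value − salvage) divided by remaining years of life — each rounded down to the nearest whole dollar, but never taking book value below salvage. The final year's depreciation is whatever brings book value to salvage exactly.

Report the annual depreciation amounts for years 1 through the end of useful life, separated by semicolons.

$86,009; $60,040; $60,040; $60,041

Depreciable base = $275,230 − $9,100 = $266,130.
Year 1: DB = ⌊$275,230 × 125%/4⌋ = $86,009; SL = ⌊$266,130/4⌋ = $66,532 → take DB $86,009. Book value $189,221.
Year 2: DB = ⌊$189,221 × 125%/4⌋ = $59,131; SL = ⌊$180,121/3⌋ = $60,040 → take SL $60,040. Book value $129,181.
Year 3: DB = ⌊$129,181 × 125%/4⌋ = $40,369; SL = ⌊$120,081/2⌋ = $60,040 → take SL $60,040. Book value $69,141.
Year 4 (final): $69,141 − $9,100 = $60,041. Book value $9,100.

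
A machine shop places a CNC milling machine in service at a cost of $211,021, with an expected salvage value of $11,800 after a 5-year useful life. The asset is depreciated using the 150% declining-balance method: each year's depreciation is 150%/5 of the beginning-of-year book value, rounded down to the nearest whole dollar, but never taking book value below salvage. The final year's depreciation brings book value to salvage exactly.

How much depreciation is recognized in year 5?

$38,867

Depreciable base = $211,021 − $11,800 = $199,221.
Year 1: ⌊$211,021 × 150%/5⌋ = $63,306. Book value $147,715.
Year 2: ⌊$147,715 × 150%/5⌋ = $44,314. Book value $103,401.
Year 3: ⌊$103,401 × 150%/5⌋ = $31,020. Book value $72,381.
Year 4: ⌊$72,381 × 150%/5⌋ = $21,714. Book value $50,667.
Year 5 (final): $50,667 − $11,800 = $38,867. Book value $11,800.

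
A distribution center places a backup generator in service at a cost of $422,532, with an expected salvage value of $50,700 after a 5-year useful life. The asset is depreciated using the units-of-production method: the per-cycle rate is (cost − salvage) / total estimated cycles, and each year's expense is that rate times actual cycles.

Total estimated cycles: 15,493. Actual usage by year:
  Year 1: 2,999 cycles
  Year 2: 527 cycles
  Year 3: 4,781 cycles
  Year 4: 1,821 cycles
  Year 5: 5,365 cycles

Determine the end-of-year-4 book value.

Depreciable base = $422,532 − $50,700 = $371,832.
Rate = $371,832 / 15,493 cycles = $24 per cycle.
Year 1: 2,999 × $24 = $71,976. Book value $350,556.
Year 2: 527 × $24 = $12,648. Book value $337,908.
Year 3: 4,781 × $24 = $114,744. Book value $223,164.
Year 4: 1,821 × $24 = $43,704. Book value $179,460.

$179,460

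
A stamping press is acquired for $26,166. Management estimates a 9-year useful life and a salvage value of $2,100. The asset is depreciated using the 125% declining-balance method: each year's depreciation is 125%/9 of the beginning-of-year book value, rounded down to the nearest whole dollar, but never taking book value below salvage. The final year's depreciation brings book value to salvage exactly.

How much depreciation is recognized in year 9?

$5,813

Depreciable base = $26,166 − $2,100 = $24,066.
Year 1: ⌊$26,166 × 125%/9⌋ = $3,634. Book value $22,532.
Year 2: ⌊$22,532 × 125%/9⌋ = $3,129. Book value $19,403.
Year 3: ⌊$19,403 × 125%/9⌋ = $2,694. Book value $16,709.
Year 4: ⌊$16,709 × 125%/9⌋ = $2,320. Book value $14,389.
Year 5: ⌊$14,389 × 125%/9⌋ = $1,998. Book value $12,391.
Year 6: ⌊$12,391 × 125%/9⌋ = $1,720. Book value $10,671.
Year 7: ⌊$10,671 × 125%/9⌋ = $1,482. Book value $9,189.
Year 8: ⌊$9,189 × 125%/9⌋ = $1,276. Book value $7,913.
Year 9 (final): $7,913 − $2,100 = $5,813. Book value $2,100.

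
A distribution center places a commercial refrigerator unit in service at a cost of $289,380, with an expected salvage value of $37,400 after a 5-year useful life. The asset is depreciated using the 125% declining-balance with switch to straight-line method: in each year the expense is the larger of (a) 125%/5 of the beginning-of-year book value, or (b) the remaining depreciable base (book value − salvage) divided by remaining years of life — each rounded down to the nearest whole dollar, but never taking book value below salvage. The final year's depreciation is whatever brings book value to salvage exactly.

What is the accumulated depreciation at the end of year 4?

Depreciable base = $289,380 − $37,400 = $251,980.
Year 1: DB = ⌊$289,380 × 125%/5⌋ = $72,345; SL = ⌊$251,980/5⌋ = $50,396 → take DB $72,345. Book value $217,035.
Year 2: DB = ⌊$217,035 × 125%/5⌋ = $54,258; SL = ⌊$179,635/4⌋ = $44,908 → take DB $54,258. Book value $162,777.
Year 3: DB = ⌊$162,777 × 125%/5⌋ = $40,694; SL = ⌊$125,377/3⌋ = $41,792 → take SL $41,792. Book value $120,985.
Year 4: DB = ⌊$120,985 × 125%/5⌋ = $30,246; SL = ⌊$83,585/2⌋ = $41,792 → take SL $41,792. Book value $79,193.
Accumulated through year 4 = $289,380 − $79,193 = $210,187.

$210,187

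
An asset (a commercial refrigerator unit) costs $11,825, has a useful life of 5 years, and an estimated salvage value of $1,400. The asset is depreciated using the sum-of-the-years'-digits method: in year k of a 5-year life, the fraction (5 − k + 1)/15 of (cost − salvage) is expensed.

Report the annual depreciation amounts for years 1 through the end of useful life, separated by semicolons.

Depreciable base = $11,825 − $1,400 = $10,425.
Sum of the years' digits = 5+4+3+2+1 = 15.
Year 1: $10,425 × 5/15 = $3,475. Book value $8,350.
Year 2: $10,425 × 4/15 = $2,780. Book value $5,570.
Year 3: $10,425 × 3/15 = $2,085. Book value $3,485.
Year 4: $10,425 × 2/15 = $1,390. Book value $2,095.
Year 5: $10,425 × 1/15 = $695. Book value $1,400.

$3,475; $2,780; $2,085; $1,390; $695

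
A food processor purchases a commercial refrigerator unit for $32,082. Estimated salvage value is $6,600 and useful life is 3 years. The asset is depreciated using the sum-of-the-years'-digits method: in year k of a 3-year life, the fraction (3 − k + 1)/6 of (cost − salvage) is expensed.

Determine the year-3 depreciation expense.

$4,247

Depreciable base = $32,082 − $6,600 = $25,482.
Sum of the years' digits = 3+2+1 = 6.
Year 1: $25,482 × 3/6 = $12,741. Book value $19,341.
Year 2: $25,482 × 2/6 = $8,494. Book value $10,847.
Year 3: $25,482 × 1/6 = $4,247. Book value $6,600.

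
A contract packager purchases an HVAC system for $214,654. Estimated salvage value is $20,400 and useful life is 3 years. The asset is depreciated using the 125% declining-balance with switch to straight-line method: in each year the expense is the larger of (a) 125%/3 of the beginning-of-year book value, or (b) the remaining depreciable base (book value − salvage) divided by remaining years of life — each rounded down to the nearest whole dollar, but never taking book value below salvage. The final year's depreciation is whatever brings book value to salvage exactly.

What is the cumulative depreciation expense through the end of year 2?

$141,846

Depreciable base = $214,654 − $20,400 = $194,254.
Year 1: DB = ⌊$214,654 × 125%/3⌋ = $89,439; SL = ⌊$194,254/3⌋ = $64,751 → take DB $89,439. Book value $125,215.
Year 2: DB = ⌊$125,215 × 125%/3⌋ = $52,172; SL = ⌊$104,815/2⌋ = $52,407 → take SL $52,407. Book value $72,808.
Accumulated through year 2 = $214,654 − $72,808 = $141,846.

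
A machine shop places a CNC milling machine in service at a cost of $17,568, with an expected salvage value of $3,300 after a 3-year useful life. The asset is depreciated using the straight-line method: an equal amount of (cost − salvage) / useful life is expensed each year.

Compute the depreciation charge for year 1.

Depreciable base = $17,568 − $3,300 = $14,268.
Annual expense = $14,268 / 3 = $4,756.

$4,756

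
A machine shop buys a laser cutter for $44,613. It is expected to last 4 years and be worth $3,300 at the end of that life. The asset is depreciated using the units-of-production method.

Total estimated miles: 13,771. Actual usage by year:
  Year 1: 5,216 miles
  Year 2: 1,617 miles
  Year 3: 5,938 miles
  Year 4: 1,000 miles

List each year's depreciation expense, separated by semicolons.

$15,648; $4,851; $17,814; $3,000

Depreciable base = $44,613 − $3,300 = $41,313.
Rate = $41,313 / 13,771 miles = $3 per mile.
Year 1: 5,216 × $3 = $15,648. Book value $28,965.
Year 2: 1,617 × $3 = $4,851. Book value $24,114.
Year 3: 5,938 × $3 = $17,814. Book value $6,300.
Year 4: 1,000 × $3 = $3,000. Book value $3,300.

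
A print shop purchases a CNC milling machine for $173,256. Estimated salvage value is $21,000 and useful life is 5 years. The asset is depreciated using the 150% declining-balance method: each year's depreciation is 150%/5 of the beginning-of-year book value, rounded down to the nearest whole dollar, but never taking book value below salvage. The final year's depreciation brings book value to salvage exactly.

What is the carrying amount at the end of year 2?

Depreciable base = $173,256 − $21,000 = $152,256.
Year 1: ⌊$173,256 × 150%/5⌋ = $51,976. Book value $121,280.
Year 2: ⌊$121,280 × 150%/5⌋ = $36,384. Book value $84,896.

$84,896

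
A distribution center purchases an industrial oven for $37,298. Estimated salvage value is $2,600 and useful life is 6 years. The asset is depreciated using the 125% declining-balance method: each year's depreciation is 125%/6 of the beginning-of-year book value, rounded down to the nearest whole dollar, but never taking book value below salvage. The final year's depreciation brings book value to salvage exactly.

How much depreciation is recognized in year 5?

Depreciable base = $37,298 − $2,600 = $34,698.
Year 1: ⌊$37,298 × 125%/6⌋ = $7,770. Book value $29,528.
Year 2: ⌊$29,528 × 125%/6⌋ = $6,151. Book value $23,377.
Year 3: ⌊$23,377 × 125%/6⌋ = $4,870. Book value $18,507.
Year 4: ⌊$18,507 × 125%/6⌋ = $3,855. Book value $14,652.
Year 5: ⌊$14,652 × 125%/6⌋ = $3,052. Book value $11,600.

$3,052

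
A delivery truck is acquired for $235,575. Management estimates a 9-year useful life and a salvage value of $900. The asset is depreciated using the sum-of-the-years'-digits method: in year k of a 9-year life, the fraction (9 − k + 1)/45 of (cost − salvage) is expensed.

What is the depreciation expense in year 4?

Depreciable base = $235,575 − $900 = $234,675.
Sum of the years' digits = 9+8+7+6+5+4+3+2+1 = 45.
Year 1: $234,675 × 9/45 = $46,935. Book value $188,640.
Year 2: $234,675 × 8/45 = $41,720. Book value $146,920.
Year 3: $234,675 × 7/45 = $36,505. Book value $110,415.
Year 4: $234,675 × 6/45 = $31,290. Book value $79,125.

$31,290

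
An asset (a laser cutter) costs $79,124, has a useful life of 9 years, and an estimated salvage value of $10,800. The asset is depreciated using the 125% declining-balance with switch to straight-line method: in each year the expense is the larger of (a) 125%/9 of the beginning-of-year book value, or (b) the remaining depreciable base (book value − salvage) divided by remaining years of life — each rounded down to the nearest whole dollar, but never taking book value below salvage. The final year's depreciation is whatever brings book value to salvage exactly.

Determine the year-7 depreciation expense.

$6,541

Depreciable base = $79,124 − $10,800 = $68,324.
Year 1: DB = ⌊$79,124 × 125%/9⌋ = $10,989; SL = ⌊$68,324/9⌋ = $7,591 → take DB $10,989. Book value $68,135.
Year 2: DB = ⌊$68,135 × 125%/9⌋ = $9,463; SL = ⌊$57,335/8⌋ = $7,166 → take DB $9,463. Book value $58,672.
Year 3: DB = ⌊$58,672 × 125%/9⌋ = $8,148; SL = ⌊$47,872/7⌋ = $6,838 → take DB $8,148. Book value $50,524.
Year 4: DB = ⌊$50,524 × 125%/9⌋ = $7,017; SL = ⌊$39,724/6⌋ = $6,620 → take DB $7,017. Book value $43,507.
Year 5: DB = ⌊$43,507 × 125%/9⌋ = $6,042; SL = ⌊$32,707/5⌋ = $6,541 → take SL $6,541. Book value $36,966.
Year 6: DB = ⌊$36,966 × 125%/9⌋ = $5,134; SL = ⌊$26,166/4⌋ = $6,541 → take SL $6,541. Book value $30,425.
Year 7: DB = ⌊$30,425 × 125%/9⌋ = $4,225; SL = ⌊$19,625/3⌋ = $6,541 → take SL $6,541. Book value $23,884.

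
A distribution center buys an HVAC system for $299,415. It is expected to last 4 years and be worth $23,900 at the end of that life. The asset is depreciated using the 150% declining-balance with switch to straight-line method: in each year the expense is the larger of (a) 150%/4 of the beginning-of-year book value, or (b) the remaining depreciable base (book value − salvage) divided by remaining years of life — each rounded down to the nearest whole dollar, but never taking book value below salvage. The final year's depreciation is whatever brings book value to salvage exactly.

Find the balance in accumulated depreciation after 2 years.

$182,455

Depreciable base = $299,415 − $23,900 = $275,515.
Year 1: DB = ⌊$299,415 × 150%/4⌋ = $112,280; SL = ⌊$275,515/4⌋ = $68,878 → take DB $112,280. Book value $187,135.
Year 2: DB = ⌊$187,135 × 150%/4⌋ = $70,175; SL = ⌊$163,235/3⌋ = $54,411 → take DB $70,175. Book value $116,960.
Accumulated through year 2 = $299,415 − $116,960 = $182,455.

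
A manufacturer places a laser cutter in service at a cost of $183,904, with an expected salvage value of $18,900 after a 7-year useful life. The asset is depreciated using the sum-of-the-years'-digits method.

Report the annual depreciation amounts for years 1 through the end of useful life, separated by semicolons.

Depreciable base = $183,904 − $18,900 = $165,004.
Sum of the years' digits = 7+6+5+4+3+2+1 = 28.
Year 1: $165,004 × 7/28 = $41,251. Book value $142,653.
Year 2: $165,004 × 6/28 = $35,358. Book value $107,295.
Year 3: $165,004 × 5/28 = $29,465. Book value $77,830.
Year 4: $165,004 × 4/28 = $23,572. Book value $54,258.
Year 5: $165,004 × 3/28 = $17,679. Book value $36,579.
Year 6: $165,004 × 2/28 = $11,786. Book value $24,793.
Year 7: $165,004 × 1/28 = $5,893. Book value $18,900.

$41,251; $35,358; $29,465; $23,572; $17,679; $11,786; $5,893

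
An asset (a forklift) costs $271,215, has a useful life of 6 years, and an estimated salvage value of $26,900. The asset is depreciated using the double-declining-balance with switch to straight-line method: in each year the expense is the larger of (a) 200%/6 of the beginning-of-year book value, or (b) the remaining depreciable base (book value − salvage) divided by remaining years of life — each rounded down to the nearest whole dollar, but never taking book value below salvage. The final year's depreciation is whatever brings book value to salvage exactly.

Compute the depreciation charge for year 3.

$40,180

Depreciable base = $271,215 − $26,900 = $244,315.
Year 1: DB = ⌊$271,215 × 200%/6⌋ = $90,405; SL = ⌊$244,315/6⌋ = $40,719 → take DB $90,405. Book value $180,810.
Year 2: DB = ⌊$180,810 × 200%/6⌋ = $60,270; SL = ⌊$153,910/5⌋ = $30,782 → take DB $60,270. Book value $120,540.
Year 3: DB = ⌊$120,540 × 200%/6⌋ = $40,180; SL = ⌊$93,640/4⌋ = $23,410 → take DB $40,180. Book value $80,360.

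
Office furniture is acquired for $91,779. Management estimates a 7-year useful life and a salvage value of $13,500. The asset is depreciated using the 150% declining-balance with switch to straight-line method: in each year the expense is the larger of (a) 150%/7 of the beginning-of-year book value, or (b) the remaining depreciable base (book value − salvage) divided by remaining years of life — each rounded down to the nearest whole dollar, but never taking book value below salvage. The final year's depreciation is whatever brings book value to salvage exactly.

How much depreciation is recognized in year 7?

$6,993

Depreciable base = $91,779 − $13,500 = $78,279.
Year 1: DB = ⌊$91,779 × 150%/7⌋ = $19,666; SL = ⌊$78,279/7⌋ = $11,182 → take DB $19,666. Book value $72,113.
Year 2: DB = ⌊$72,113 × 150%/7⌋ = $15,452; SL = ⌊$58,613/6⌋ = $9,768 → take DB $15,452. Book value $56,661.
Year 3: DB = ⌊$56,661 × 150%/7⌋ = $12,141; SL = ⌊$43,161/5⌋ = $8,632 → take DB $12,141. Book value $44,520.
Year 4: DB = ⌊$44,520 × 150%/7⌋ = $9,540; SL = ⌊$31,020/4⌋ = $7,755 → take DB $9,540. Book value $34,980.
Year 5: DB = ⌊$34,980 × 150%/7⌋ = $7,495; SL = ⌊$21,480/3⌋ = $7,160 → take DB $7,495. Book value $27,485.
Year 6: DB = ⌊$27,485 × 150%/7⌋ = $5,889; SL = ⌊$13,985/2⌋ = $6,992 → take SL $6,992. Book value $20,493.
Year 7 (final): $20,493 − $13,500 = $6,993. Book value $13,500.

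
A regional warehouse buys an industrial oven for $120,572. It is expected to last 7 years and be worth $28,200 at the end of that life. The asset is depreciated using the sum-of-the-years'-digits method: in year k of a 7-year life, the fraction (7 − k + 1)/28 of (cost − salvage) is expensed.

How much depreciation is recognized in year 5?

$9,897

Depreciable base = $120,572 − $28,200 = $92,372.
Sum of the years' digits = 7+6+5+4+3+2+1 = 28.
Year 1: $92,372 × 7/28 = $23,093. Book value $97,479.
Year 2: $92,372 × 6/28 = $19,794. Book value $77,685.
Year 3: $92,372 × 5/28 = $16,495. Book value $61,190.
Year 4: $92,372 × 4/28 = $13,196. Book value $47,994.
Year 5: $92,372 × 3/28 = $9,897. Book value $38,097.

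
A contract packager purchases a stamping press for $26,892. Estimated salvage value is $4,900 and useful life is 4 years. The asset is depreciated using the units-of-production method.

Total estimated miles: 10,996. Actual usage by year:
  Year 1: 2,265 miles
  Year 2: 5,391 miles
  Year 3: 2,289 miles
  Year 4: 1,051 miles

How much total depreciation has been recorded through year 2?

Depreciable base = $26,892 − $4,900 = $21,992.
Rate = $21,992 / 10,996 miles = $2 per mile.
Year 1: 2,265 × $2 = $4,530. Book value $22,362.
Year 2: 5,391 × $2 = $10,782. Book value $11,580.
Accumulated through year 2 = $26,892 − $11,580 = $15,312.

$15,312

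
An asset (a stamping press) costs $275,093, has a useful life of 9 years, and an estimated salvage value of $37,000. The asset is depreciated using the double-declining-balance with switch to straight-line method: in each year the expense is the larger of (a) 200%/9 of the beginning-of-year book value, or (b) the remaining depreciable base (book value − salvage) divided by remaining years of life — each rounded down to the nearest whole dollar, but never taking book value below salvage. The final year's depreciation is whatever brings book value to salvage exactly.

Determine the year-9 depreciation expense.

Depreciable base = $275,093 − $37,000 = $238,093.
Year 1: DB = ⌊$275,093 × 200%/9⌋ = $61,131; SL = ⌊$238,093/9⌋ = $26,454 → take DB $61,131. Book value $213,962.
Year 2: DB = ⌊$213,962 × 200%/9⌋ = $47,547; SL = ⌊$176,962/8⌋ = $22,120 → take DB $47,547. Book value $166,415.
Year 3: DB = ⌊$166,415 × 200%/9⌋ = $36,981; SL = ⌊$129,415/7⌋ = $18,487 → take DB $36,981. Book value $129,434.
Year 4: DB = ⌊$129,434 × 200%/9⌋ = $28,763; SL = ⌊$92,434/6⌋ = $15,405 → take DB $28,763. Book value $100,671.
Year 5: DB = ⌊$100,671 × 200%/9⌋ = $22,371; SL = ⌊$63,671/5⌋ = $12,734 → take DB $22,371. Book value $78,300.
Year 6: DB = ⌊$78,300 × 200%/9⌋ = $17,400; SL = ⌊$41,300/4⌋ = $10,325 → take DB $17,400. Book value $60,900.
Year 7: DB = ⌊$60,900 × 200%/9⌋ = $13,533; SL = ⌊$23,900/3⌋ = $7,966 → take DB $13,533. Book value $47,367.
Year 8: DB = ⌊$47,367 × 200%/9⌋ = $10,526; SL = ⌊$10,367/2⌋ = $5,183 → take DB $10,526, capped at $10,367. Book value $37,000.
Year 9 (final): $37,000 − $37,000 = $0. Book value $37,000.

$0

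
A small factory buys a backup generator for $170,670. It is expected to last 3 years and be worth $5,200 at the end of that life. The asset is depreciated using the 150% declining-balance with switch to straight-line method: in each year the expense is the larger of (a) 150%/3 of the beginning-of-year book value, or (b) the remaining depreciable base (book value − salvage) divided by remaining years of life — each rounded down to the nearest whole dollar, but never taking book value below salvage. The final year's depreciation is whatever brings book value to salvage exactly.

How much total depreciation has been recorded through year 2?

$128,002

Depreciable base = $170,670 − $5,200 = $165,470.
Year 1: DB = ⌊$170,670 × 150%/3⌋ = $85,335; SL = ⌊$165,470/3⌋ = $55,156 → take DB $85,335. Book value $85,335.
Year 2: DB = ⌊$85,335 × 150%/3⌋ = $42,667; SL = ⌊$80,135/2⌋ = $40,067 → take DB $42,667. Book value $42,668.
Accumulated through year 2 = $170,670 − $42,668 = $128,002.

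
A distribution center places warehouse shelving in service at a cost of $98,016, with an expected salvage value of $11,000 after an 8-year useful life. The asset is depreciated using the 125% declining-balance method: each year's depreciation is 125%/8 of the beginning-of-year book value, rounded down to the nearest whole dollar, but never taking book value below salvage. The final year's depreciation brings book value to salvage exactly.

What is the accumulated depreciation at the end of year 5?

$56,100

Depreciable base = $98,016 − $11,000 = $87,016.
Year 1: ⌊$98,016 × 125%/8⌋ = $15,315. Book value $82,701.
Year 2: ⌊$82,701 × 125%/8⌋ = $12,922. Book value $69,779.
Year 3: ⌊$69,779 × 125%/8⌋ = $10,902. Book value $58,877.
Year 4: ⌊$58,877 × 125%/8⌋ = $9,199. Book value $49,678.
Year 5: ⌊$49,678 × 125%/8⌋ = $7,762. Book value $41,916.
Accumulated through year 5 = $98,016 − $41,916 = $56,100.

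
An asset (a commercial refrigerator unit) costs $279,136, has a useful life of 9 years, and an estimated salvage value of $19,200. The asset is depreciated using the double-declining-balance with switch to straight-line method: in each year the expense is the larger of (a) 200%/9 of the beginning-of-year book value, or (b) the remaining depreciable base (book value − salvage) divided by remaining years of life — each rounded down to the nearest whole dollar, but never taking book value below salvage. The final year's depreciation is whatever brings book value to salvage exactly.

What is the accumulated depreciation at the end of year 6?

Depreciable base = $279,136 − $19,200 = $259,936.
Year 1: DB = ⌊$279,136 × 200%/9⌋ = $62,030; SL = ⌊$259,936/9⌋ = $28,881 → take DB $62,030. Book value $217,106.
Year 2: DB = ⌊$217,106 × 200%/9⌋ = $48,245; SL = ⌊$197,906/8⌋ = $24,738 → take DB $48,245. Book value $168,861.
Year 3: DB = ⌊$168,861 × 200%/9⌋ = $37,524; SL = ⌊$149,661/7⌋ = $21,380 → take DB $37,524. Book value $131,337.
Year 4: DB = ⌊$131,337 × 200%/9⌋ = $29,186; SL = ⌊$112,137/6⌋ = $18,689 → take DB $29,186. Book value $102,151.
Year 5: DB = ⌊$102,151 × 200%/9⌋ = $22,700; SL = ⌊$82,951/5⌋ = $16,590 → take DB $22,700. Book value $79,451.
Year 6: DB = ⌊$79,451 × 200%/9⌋ = $17,655; SL = ⌊$60,251/4⌋ = $15,062 → take DB $17,655. Book value $61,796.
Accumulated through year 6 = $279,136 − $61,796 = $217,340.

$217,340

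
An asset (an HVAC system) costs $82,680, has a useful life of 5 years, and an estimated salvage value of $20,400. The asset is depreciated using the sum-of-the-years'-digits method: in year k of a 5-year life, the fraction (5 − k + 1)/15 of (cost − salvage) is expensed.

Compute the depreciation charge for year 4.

Depreciable base = $82,680 − $20,400 = $62,280.
Sum of the years' digits = 5+4+3+2+1 = 15.
Year 1: $62,280 × 5/15 = $20,760. Book value $61,920.
Year 2: $62,280 × 4/15 = $16,608. Book value $45,312.
Year 3: $62,280 × 3/15 = $12,456. Book value $32,856.
Year 4: $62,280 × 2/15 = $8,304. Book value $24,552.

$8,304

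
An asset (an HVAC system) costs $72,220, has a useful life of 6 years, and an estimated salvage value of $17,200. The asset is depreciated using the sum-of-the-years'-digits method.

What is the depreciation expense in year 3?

$10,480

Depreciable base = $72,220 − $17,200 = $55,020.
Sum of the years' digits = 6+5+4+3+2+1 = 21.
Year 1: $55,020 × 6/21 = $15,720. Book value $56,500.
Year 2: $55,020 × 5/21 = $13,100. Book value $43,400.
Year 3: $55,020 × 4/21 = $10,480. Book value $32,920.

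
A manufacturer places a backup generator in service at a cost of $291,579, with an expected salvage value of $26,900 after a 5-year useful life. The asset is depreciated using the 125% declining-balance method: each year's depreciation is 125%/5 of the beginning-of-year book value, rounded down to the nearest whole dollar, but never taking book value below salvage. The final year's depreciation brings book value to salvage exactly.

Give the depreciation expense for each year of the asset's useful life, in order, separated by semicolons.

$72,894; $54,671; $41,003; $30,752; $65,359

Depreciable base = $291,579 − $26,900 = $264,679.
Year 1: ⌊$291,579 × 125%/5⌋ = $72,894. Book value $218,685.
Year 2: ⌊$218,685 × 125%/5⌋ = $54,671. Book value $164,014.
Year 3: ⌊$164,014 × 125%/5⌋ = $41,003. Book value $123,011.
Year 4: ⌊$123,011 × 125%/5⌋ = $30,752. Book value $92,259.
Year 5 (final): $92,259 − $26,900 = $65,359. Book value $26,900.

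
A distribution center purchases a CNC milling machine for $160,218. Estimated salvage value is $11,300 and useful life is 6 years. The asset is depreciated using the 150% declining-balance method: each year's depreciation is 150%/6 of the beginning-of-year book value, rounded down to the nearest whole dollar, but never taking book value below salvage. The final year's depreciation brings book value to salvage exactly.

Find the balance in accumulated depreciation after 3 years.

Depreciable base = $160,218 − $11,300 = $148,918.
Year 1: ⌊$160,218 × 150%/6⌋ = $40,054. Book value $120,164.
Year 2: ⌊$120,164 × 150%/6⌋ = $30,041. Book value $90,123.
Year 3: ⌊$90,123 × 150%/6⌋ = $22,530. Book value $67,593.
Accumulated through year 3 = $160,218 − $67,593 = $92,625.

$92,625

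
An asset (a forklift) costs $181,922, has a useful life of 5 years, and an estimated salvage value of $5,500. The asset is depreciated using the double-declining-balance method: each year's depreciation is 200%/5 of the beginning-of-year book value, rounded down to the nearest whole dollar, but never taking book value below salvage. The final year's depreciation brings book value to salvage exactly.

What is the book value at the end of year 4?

$23,578

Depreciable base = $181,922 − $5,500 = $176,422.
Year 1: ⌊$181,922 × 200%/5⌋ = $72,768. Book value $109,154.
Year 2: ⌊$109,154 × 200%/5⌋ = $43,661. Book value $65,493.
Year 3: ⌊$65,493 × 200%/5⌋ = $26,197. Book value $39,296.
Year 4: ⌊$39,296 × 200%/5⌋ = $15,718. Book value $23,578.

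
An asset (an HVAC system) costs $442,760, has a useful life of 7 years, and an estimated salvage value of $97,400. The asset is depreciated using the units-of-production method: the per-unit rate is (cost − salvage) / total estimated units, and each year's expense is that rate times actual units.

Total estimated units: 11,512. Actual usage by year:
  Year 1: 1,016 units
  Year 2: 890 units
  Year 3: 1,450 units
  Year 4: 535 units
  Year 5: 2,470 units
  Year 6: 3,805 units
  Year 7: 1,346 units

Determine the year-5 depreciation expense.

Depreciable base = $442,760 − $97,400 = $345,360.
Rate = $345,360 / 11,512 units = $30 per unit.
Year 1: 1,016 × $30 = $30,480. Book value $412,280.
Year 2: 890 × $30 = $26,700. Book value $385,580.
Year 3: 1,450 × $30 = $43,500. Book value $342,080.
Year 4: 535 × $30 = $16,050. Book value $326,030.
Year 5: 2,470 × $30 = $74,100. Book value $251,930.

$74,100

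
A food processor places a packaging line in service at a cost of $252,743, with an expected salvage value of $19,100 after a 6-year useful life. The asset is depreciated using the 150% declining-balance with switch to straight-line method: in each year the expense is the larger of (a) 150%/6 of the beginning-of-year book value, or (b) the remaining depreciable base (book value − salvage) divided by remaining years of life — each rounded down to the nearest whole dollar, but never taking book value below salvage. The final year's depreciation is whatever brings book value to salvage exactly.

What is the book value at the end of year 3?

Depreciable base = $252,743 − $19,100 = $233,643.
Year 1: DB = ⌊$252,743 × 150%/6⌋ = $63,185; SL = ⌊$233,643/6⌋ = $38,940 → take DB $63,185. Book value $189,558.
Year 2: DB = ⌊$189,558 × 150%/6⌋ = $47,389; SL = ⌊$170,458/5⌋ = $34,091 → take DB $47,389. Book value $142,169.
Year 3: DB = ⌊$142,169 × 150%/6⌋ = $35,542; SL = ⌊$123,069/4⌋ = $30,767 → take DB $35,542. Book value $106,627.

$106,627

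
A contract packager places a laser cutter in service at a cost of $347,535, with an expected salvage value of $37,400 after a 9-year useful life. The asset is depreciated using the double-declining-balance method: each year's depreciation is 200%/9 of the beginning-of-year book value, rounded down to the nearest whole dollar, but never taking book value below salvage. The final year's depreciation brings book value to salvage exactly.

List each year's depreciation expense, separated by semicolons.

$77,230; $60,067; $46,719; $36,337; $28,262; $21,982; $17,097; $13,298; $9,143

Depreciable base = $347,535 − $37,400 = $310,135.
Year 1: ⌊$347,535 × 200%/9⌋ = $77,230. Book value $270,305.
Year 2: ⌊$270,305 × 200%/9⌋ = $60,067. Book value $210,238.
Year 3: ⌊$210,238 × 200%/9⌋ = $46,719. Book value $163,519.
Year 4: ⌊$163,519 × 200%/9⌋ = $36,337. Book value $127,182.
Year 5: ⌊$127,182 × 200%/9⌋ = $28,262. Book value $98,920.
Year 6: ⌊$98,920 × 200%/9⌋ = $21,982. Book value $76,938.
Year 7: ⌊$76,938 × 200%/9⌋ = $17,097. Book value $59,841.
Year 8: ⌊$59,841 × 200%/9⌋ = $13,298. Book value $46,543.
Year 9 (final): $46,543 − $37,400 = $9,143. Book value $37,400.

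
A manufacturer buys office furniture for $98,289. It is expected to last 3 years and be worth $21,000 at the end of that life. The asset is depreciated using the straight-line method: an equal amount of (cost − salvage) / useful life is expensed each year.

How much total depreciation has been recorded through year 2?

$51,526

Depreciable base = $98,289 − $21,000 = $77,289.
Annual expense = $77,289 / 3 = $25,763.
End of year 1: book value $72,526.
End of year 2: book value $46,763.
Accumulated through year 2 = $98,289 − $46,763 = $51,526.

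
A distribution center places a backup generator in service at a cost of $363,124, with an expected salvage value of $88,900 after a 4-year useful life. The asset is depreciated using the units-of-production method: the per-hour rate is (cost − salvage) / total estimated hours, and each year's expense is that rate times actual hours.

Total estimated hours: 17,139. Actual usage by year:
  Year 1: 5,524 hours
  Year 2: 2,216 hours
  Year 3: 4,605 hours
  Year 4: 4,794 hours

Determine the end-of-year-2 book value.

$239,284

Depreciable base = $363,124 − $88,900 = $274,224.
Rate = $274,224 / 17,139 hours = $16 per hour.
Year 1: 5,524 × $16 = $88,384. Book value $274,740.
Year 2: 2,216 × $16 = $35,456. Book value $239,284.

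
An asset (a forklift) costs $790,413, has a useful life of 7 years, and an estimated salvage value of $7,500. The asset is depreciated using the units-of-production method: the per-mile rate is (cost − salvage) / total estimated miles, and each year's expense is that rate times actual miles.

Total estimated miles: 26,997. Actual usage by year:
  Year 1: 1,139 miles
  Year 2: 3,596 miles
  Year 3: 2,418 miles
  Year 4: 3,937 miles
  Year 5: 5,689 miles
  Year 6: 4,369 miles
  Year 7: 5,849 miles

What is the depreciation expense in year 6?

Depreciable base = $790,413 − $7,500 = $782,913.
Rate = $782,913 / 26,997 miles = $29 per mile.
Year 1: 1,139 × $29 = $33,031. Book value $757,382.
Year 2: 3,596 × $29 = $104,284. Book value $653,098.
Year 3: 2,418 × $29 = $70,122. Book value $582,976.
Year 4: 3,937 × $29 = $114,173. Book value $468,803.
Year 5: 5,689 × $29 = $164,981. Book value $303,822.
Year 6: 4,369 × $29 = $126,701. Book value $177,121.

$126,701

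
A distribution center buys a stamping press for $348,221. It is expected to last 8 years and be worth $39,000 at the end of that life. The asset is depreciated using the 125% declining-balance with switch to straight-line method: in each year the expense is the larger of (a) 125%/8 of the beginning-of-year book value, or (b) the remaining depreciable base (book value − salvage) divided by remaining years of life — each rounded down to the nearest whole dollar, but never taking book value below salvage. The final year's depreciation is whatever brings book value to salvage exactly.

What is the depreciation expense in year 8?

$34,034

Depreciable base = $348,221 − $39,000 = $309,221.
Year 1: DB = ⌊$348,221 × 125%/8⌋ = $54,409; SL = ⌊$309,221/8⌋ = $38,652 → take DB $54,409. Book value $293,812.
Year 2: DB = ⌊$293,812 × 125%/8⌋ = $45,908; SL = ⌊$254,812/7⌋ = $36,401 → take DB $45,908. Book value $247,904.
Year 3: DB = ⌊$247,904 × 125%/8⌋ = $38,735; SL = ⌊$208,904/6⌋ = $34,817 → take DB $38,735. Book value $209,169.
Year 4: DB = ⌊$209,169 × 125%/8⌋ = $32,682; SL = ⌊$170,169/5⌋ = $34,033 → take SL $34,033. Book value $175,136.
Year 5: DB = ⌊$175,136 × 125%/8⌋ = $27,365; SL = ⌊$136,136/4⌋ = $34,034 → take SL $34,034. Book value $141,102.
Year 6: DB = ⌊$141,102 × 125%/8⌋ = $22,047; SL = ⌊$102,102/3⌋ = $34,034 → take SL $34,034. Book value $107,068.
Year 7: DB = ⌊$107,068 × 125%/8⌋ = $16,729; SL = ⌊$68,068/2⌋ = $34,034 → take SL $34,034. Book value $73,034.
Year 8 (final): $73,034 − $39,000 = $34,034. Book value $39,000.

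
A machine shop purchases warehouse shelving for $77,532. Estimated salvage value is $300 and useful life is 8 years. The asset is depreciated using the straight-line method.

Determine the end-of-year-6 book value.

Depreciable base = $77,532 − $300 = $77,232.
Annual expense = $77,232 / 8 = $9,654.
End of year 1: book value $67,878.
End of year 2: book value $58,224.
End of year 3: book value $48,570.
End of year 4: book value $38,916.
End of year 5: book value $29,262.
End of year 6: book value $19,608.

$19,608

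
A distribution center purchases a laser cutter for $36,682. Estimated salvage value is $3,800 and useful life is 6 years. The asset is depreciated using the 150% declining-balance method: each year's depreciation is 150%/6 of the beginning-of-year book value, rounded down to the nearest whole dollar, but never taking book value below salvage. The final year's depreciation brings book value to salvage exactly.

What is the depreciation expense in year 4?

Depreciable base = $36,682 − $3,800 = $32,882.
Year 1: ⌊$36,682 × 150%/6⌋ = $9,170. Book value $27,512.
Year 2: ⌊$27,512 × 150%/6⌋ = $6,878. Book value $20,634.
Year 3: ⌊$20,634 × 150%/6⌋ = $5,158. Book value $15,476.
Year 4: ⌊$15,476 × 150%/6⌋ = $3,869. Book value $11,607.

$3,869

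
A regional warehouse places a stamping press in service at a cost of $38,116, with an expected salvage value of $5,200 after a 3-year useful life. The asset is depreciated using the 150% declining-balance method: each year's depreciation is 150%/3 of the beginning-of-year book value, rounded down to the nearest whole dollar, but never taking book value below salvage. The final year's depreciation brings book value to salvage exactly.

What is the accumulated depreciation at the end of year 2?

Depreciable base = $38,116 − $5,200 = $32,916.
Year 1: ⌊$38,116 × 150%/3⌋ = $19,058. Book value $19,058.
Year 2: ⌊$19,058 × 150%/3⌋ = $9,529. Book value $9,529.
Accumulated through year 2 = $38,116 − $9,529 = $28,587.

$28,587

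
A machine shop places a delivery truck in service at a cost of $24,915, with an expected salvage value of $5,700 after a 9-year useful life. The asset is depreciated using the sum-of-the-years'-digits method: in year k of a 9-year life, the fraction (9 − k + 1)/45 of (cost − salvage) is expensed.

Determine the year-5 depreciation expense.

$2,135

Depreciable base = $24,915 − $5,700 = $19,215.
Sum of the years' digits = 9+8+7+6+5+4+3+2+1 = 45.
Year 1: $19,215 × 9/45 = $3,843. Book value $21,072.
Year 2: $19,215 × 8/45 = $3,416. Book value $17,656.
Year 3: $19,215 × 7/45 = $2,989. Book value $14,667.
Year 4: $19,215 × 6/45 = $2,562. Book value $12,105.
Year 5: $19,215 × 5/45 = $2,135. Book value $9,970.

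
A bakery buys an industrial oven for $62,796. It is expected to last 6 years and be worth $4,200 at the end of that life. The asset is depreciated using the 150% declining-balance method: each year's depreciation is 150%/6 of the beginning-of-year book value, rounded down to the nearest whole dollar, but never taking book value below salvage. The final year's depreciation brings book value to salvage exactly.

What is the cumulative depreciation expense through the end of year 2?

Depreciable base = $62,796 − $4,200 = $58,596.
Year 1: ⌊$62,796 × 150%/6⌋ = $15,699. Book value $47,097.
Year 2: ⌊$47,097 × 150%/6⌋ = $11,774. Book value $35,323.
Accumulated through year 2 = $62,796 − $35,323 = $27,473.

$27,473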